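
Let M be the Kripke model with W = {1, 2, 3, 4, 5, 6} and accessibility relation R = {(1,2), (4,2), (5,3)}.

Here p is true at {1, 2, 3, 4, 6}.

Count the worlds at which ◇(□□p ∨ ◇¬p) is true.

3

1: successors {2}; □□p ∨ ◇¬p there: 2:T. ✓
2: no successors, so ◇(□□p ∨ ◇¬p) fails. ✗
3: no successors, so ◇(□□p ∨ ◇¬p) fails. ✗
4: successors {2}; □□p ∨ ◇¬p there: 2:T. ✓
5: successors {3}; □□p ∨ ◇¬p there: 3:T. ✓
6: no successors, so ◇(□□p ∨ ◇¬p) fails. ✗
Satisfying worlds: {1, 4, 5}.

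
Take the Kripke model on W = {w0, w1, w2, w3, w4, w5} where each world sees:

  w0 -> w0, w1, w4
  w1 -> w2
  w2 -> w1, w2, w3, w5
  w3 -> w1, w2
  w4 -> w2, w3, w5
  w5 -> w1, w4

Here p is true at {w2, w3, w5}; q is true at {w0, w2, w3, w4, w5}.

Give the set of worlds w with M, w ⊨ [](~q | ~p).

{w0, w5}

w0: successors {w0, w1, w4}; ~q | ~p there: w0:T, w1:T, w4:T. ✓
w1: successors {w2}; ~q | ~p there: w2:F. ✗
w2: successors {w1, w2, w3, w5}; ~q | ~p there: w1:T, w2:F, w3:F, w5:F. ✗
w3: successors {w1, w2}; ~q | ~p there: w1:T, w2:F. ✗
w4: successors {w2, w3, w5}; ~q | ~p there: w2:F, w3:F, w5:F. ✗
w5: successors {w1, w4}; ~q | ~p there: w1:T, w4:T. ✓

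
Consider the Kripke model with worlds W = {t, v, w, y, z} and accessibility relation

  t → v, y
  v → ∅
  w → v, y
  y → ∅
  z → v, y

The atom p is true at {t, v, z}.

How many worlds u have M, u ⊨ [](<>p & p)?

2

t: successors {v, y}; <>p & p there: v:F, y:F. ✗
v: no successors, so [](<>p & p) holds vacuously. ✓
w: successors {v, y}; <>p & p there: v:F, y:F. ✗
y: no successors, so [](<>p & p) holds vacuously. ✓
z: successors {v, y}; <>p & p there: v:F, y:F. ✗
Satisfying worlds: {v, y}.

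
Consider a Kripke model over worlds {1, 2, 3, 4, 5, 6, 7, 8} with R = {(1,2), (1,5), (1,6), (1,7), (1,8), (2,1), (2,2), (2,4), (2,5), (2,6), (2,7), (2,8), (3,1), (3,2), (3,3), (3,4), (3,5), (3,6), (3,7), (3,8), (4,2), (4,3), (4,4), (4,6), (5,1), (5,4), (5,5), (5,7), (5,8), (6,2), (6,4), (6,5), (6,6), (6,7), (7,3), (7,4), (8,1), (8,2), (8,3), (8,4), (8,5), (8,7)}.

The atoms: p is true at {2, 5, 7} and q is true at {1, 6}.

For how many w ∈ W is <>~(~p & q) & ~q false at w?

2

1: <>~(~p & q) is T, ~q is F. ✗
2: <>~(~p & q) is T, ~q is T. ✓
3: <>~(~p & q) is T, ~q is T. ✓
4: <>~(~p & q) is T, ~q is T. ✓
5: <>~(~p & q) is T, ~q is T. ✓
6: <>~(~p & q) is T, ~q is F. ✗
7: <>~(~p & q) is T, ~q is T. ✓
8: <>~(~p & q) is T, ~q is T. ✓
Satisfying worlds: {2, 3, 4, 5, 7, 8}.
So <>~(~p & q) & ~q fails at the other 2 worlds.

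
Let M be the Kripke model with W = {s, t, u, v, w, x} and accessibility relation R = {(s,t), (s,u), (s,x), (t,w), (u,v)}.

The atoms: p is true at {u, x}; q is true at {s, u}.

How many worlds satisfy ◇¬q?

s: successors {t, u, x}; ¬q there: t:T, u:F, x:T. ✓
t: successors {w}; ¬q there: w:T. ✓
u: successors {v}; ¬q there: v:T. ✓
v: no successors, so ◇¬q fails. ✗
w: no successors, so ◇¬q fails. ✗
x: no successors, so ◇¬q fails. ✗
Satisfying worlds: {s, t, u}.

3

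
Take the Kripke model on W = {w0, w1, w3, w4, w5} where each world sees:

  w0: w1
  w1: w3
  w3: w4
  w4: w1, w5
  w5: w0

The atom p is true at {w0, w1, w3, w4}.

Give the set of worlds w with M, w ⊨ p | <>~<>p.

w0: p is T, <>~<>p is F. ✓
w1: p is T, <>~<>p is F. ✓
w3: p is T, <>~<>p is F. ✓
w4: p is T, <>~<>p is F. ✓
w5: p is F, <>~<>p is F. ✗

{w0, w1, w3, w4}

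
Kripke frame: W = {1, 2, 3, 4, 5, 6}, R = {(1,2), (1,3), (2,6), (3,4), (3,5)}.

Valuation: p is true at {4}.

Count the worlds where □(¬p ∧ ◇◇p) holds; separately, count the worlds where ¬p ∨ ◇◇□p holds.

3 and 5

For □(¬p ∧ ◇◇p):
1: successors {2, 3}; ¬p ∧ ◇◇p there: 2:F, 3:F. ✗
2: successors {6}; ¬p ∧ ◇◇p there: 6:F. ✗
3: successors {4, 5}; ¬p ∧ ◇◇p there: 4:F, 5:F. ✗
4: no successors, so □(¬p ∧ ◇◇p) holds vacuously. ✓
5: no successors, so □(¬p ∧ ◇◇p) holds vacuously. ✓
6: no successors, so □(¬p ∧ ◇◇p) holds vacuously. ✓
— 3 worlds.
For ¬p ∨ ◇◇□p:
1: ¬p is T, ◇◇□p is T. ✓
2: ¬p is T, ◇◇□p is F. ✓
3: ¬p is T, ◇◇□p is F. ✓
4: ¬p is F, ◇◇□p is F. ✗
5: ¬p is T, ◇◇□p is F. ✓
6: ¬p is T, ◇◇□p is F. ✓
— 5 worlds.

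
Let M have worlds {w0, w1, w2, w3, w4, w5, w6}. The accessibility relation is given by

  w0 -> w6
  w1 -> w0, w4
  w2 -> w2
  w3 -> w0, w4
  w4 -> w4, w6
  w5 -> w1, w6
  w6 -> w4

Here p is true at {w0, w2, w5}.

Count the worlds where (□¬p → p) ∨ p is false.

w0: □¬p → p is T, p is T. ✓
w1: □¬p → p is T, p is F. ✓
w2: □¬p → p is T, p is T. ✓
w3: □¬p → p is T, p is F. ✓
w4: □¬p → p is F, p is F. ✗
w5: □¬p → p is T, p is T. ✓
w6: □¬p → p is F, p is F. ✗
Satisfying worlds: {w0, w1, w2, w3, w5}.
So (□¬p → p) ∨ p fails at the other 2 worlds.

2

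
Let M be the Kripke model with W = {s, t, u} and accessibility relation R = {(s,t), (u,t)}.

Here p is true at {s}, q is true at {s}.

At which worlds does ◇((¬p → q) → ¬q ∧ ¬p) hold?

{s, u}

s: successors {t}; (¬p → q) → ¬q ∧ ¬p there: t:T. ✓
t: no successors, so ◇((¬p → q) → ¬q ∧ ¬p) fails. ✗
u: successors {t}; (¬p → q) → ¬q ∧ ¬p there: t:T. ✓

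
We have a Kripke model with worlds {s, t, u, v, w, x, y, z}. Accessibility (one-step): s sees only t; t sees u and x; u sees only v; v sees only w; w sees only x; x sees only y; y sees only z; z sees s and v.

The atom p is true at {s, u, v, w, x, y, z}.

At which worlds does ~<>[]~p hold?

{s, t, u, v, w, x, y}

s: <>[]~p is F. ✓
t: <>[]~p is F. ✓
u: <>[]~p is F. ✓
v: <>[]~p is F. ✓
w: <>[]~p is F. ✓
x: <>[]~p is F. ✓
y: <>[]~p is F. ✓
z: <>[]~p is T. ✗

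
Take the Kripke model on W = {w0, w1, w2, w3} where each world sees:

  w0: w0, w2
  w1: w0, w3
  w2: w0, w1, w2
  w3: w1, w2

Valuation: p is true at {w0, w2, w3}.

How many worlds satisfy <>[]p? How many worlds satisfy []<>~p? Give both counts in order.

For <>[]p:
w0: successors {w0, w2}; []p there: w0:T, w2:F. ✓
w1: successors {w0, w3}; []p there: w0:T, w3:F. ✓
w2: successors {w0, w1, w2}; []p there: w0:T, w1:T, w2:F. ✓
w3: successors {w1, w2}; []p there: w1:T, w2:F. ✓
— 4 worlds.
For []<>~p:
w0: successors {w0, w2}; <>~p there: w0:F, w2:T. ✗
w1: successors {w0, w3}; <>~p there: w0:F, w3:T. ✗
w2: successors {w0, w1, w2}; <>~p there: w0:F, w1:F, w2:T. ✗
w3: successors {w1, w2}; <>~p there: w1:F, w2:T. ✗
— 0 worlds.

4 and 0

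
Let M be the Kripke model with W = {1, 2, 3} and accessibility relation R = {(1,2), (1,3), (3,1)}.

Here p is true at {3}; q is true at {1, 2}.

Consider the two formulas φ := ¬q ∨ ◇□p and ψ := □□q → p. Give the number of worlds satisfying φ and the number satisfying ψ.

2 and 1

For ¬q ∨ ◇□p:
1: ¬q is F, ◇□p is T. ✓
2: ¬q is F, ◇□p is F. ✗
3: ¬q is T, ◇□p is F. ✓
— 2 worlds.
For □□q → p:
1: □□q is T, p is F. ✗
2: □□q is T, p is F. ✗
3: □□q is F, p is T. ✓
— 1 world.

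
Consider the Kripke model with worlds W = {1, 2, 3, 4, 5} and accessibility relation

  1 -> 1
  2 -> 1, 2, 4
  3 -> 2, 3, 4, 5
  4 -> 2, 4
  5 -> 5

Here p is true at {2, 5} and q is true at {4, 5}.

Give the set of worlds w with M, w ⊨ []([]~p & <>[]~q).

1: successors {1}; []~p & <>[]~q there: 1:T. ✓
2: successors {1, 2, 4}; []~p & <>[]~q there: 1:T, 2:F, 4:F. ✗
3: successors {2, 3, 4, 5}; []~p & <>[]~q there: 2:F, 3:F, 4:F, 5:F. ✗
4: successors {2, 4}; []~p & <>[]~q there: 2:F, 4:F. ✗
5: successors {5}; []~p & <>[]~q there: 5:F. ✗

{1}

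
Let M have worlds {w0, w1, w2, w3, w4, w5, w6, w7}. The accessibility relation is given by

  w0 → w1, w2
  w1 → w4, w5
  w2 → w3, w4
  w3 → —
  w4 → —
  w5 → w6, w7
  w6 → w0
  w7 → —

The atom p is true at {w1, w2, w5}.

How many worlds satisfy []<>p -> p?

4

w0: []<>p is F, p is F. ✓
w1: []<>p is F, p is T. ✓
w2: []<>p is F, p is T. ✓
w3: []<>p is T, p is F. ✗
w4: []<>p is T, p is F. ✗
w5: []<>p is F, p is T. ✓
w6: []<>p is T, p is F. ✗
w7: []<>p is T, p is F. ✗
Satisfying worlds: {w0, w1, w2, w5}.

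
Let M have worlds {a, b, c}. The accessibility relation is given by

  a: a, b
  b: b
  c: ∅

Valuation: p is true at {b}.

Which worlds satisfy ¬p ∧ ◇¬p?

a: ¬p is T, ◇¬p is T. ✓
b: ¬p is F, ◇¬p is F. ✗
c: ¬p is T, ◇¬p is F. ✗

{a}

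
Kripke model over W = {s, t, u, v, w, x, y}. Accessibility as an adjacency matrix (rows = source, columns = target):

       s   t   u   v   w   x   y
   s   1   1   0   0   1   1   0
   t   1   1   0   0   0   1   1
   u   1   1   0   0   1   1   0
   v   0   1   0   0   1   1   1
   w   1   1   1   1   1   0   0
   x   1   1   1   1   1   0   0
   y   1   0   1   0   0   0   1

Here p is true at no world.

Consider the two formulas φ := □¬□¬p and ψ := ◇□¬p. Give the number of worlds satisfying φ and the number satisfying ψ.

0 and 7

For □¬□¬p:
s: successors {s, t, w, x}; ¬□¬p there: s:F, t:F, w:F, x:F. ✗
t: successors {s, t, x, y}; ¬□¬p there: s:F, t:F, x:F, y:F. ✗
u: successors {s, t, w, x}; ¬□¬p there: s:F, t:F, w:F, x:F. ✗
v: successors {t, w, x, y}; ¬□¬p there: t:F, w:F, x:F, y:F. ✗
w: successors {s, t, u, v, w}; ¬□¬p there: s:F, t:F, u:F, v:F, w:F. ✗
x: successors {s, t, u, v, w}; ¬□¬p there: s:F, t:F, u:F, v:F, w:F. ✗
y: successors {s, u, y}; ¬□¬p there: s:F, u:F, y:F. ✗
— 0 worlds.
For ◇□¬p:
s: successors {s, t, w, x}; □¬p there: s:T, t:T, w:T, x:T. ✓
t: successors {s, t, x, y}; □¬p there: s:T, t:T, x:T, y:T. ✓
u: successors {s, t, w, x}; □¬p there: s:T, t:T, w:T, x:T. ✓
v: successors {t, w, x, y}; □¬p there: t:T, w:T, x:T, y:T. ✓
w: successors {s, t, u, v, w}; □¬p there: s:T, t:T, u:T, v:T, w:T. ✓
x: successors {s, t, u, v, w}; □¬p there: s:T, t:T, u:T, v:T, w:T. ✓
y: successors {s, u, y}; □¬p there: s:T, u:T, y:T. ✓
— 7 worlds.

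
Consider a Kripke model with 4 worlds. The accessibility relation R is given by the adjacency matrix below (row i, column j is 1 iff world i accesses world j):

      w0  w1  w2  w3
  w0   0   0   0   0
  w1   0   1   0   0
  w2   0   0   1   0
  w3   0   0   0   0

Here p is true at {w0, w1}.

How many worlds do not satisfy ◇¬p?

w0: no successors, so ◇¬p fails. ✗
w1: successors {w1}; ¬p there: w1:F. ✗
w2: successors {w2}; ¬p there: w2:T. ✓
w3: no successors, so ◇¬p fails. ✗
Satisfying worlds: {w2}.
So ◇¬p fails at the other 3 worlds.

3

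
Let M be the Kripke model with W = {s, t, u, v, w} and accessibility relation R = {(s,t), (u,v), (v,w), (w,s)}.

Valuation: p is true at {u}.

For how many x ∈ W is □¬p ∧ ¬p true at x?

4

s: □¬p is T, ¬p is T. ✓
t: □¬p is T, ¬p is T. ✓
u: □¬p is T, ¬p is F. ✗
v: □¬p is T, ¬p is T. ✓
w: □¬p is T, ¬p is T. ✓
Satisfying worlds: {s, t, v, w}.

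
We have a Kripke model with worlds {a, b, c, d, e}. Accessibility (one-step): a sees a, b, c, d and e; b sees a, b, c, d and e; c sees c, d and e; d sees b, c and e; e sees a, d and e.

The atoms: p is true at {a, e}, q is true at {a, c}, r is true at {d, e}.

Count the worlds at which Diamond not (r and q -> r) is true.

0

a: successors {a, b, c, d, e}; not (r and q -> r) there: a:F, b:F, c:F, d:F, e:F. ✗
b: successors {a, b, c, d, e}; not (r and q -> r) there: a:F, b:F, c:F, d:F, e:F. ✗
c: successors {c, d, e}; not (r and q -> r) there: c:F, d:F, e:F. ✗
d: successors {b, c, e}; not (r and q -> r) there: b:F, c:F, e:F. ✗
e: successors {a, d, e}; not (r and q -> r) there: a:F, d:F, e:F. ✗
Satisfying worlds: ∅.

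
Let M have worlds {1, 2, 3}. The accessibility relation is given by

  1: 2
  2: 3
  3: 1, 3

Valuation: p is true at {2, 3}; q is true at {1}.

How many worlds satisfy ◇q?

1: successors {2}; q there: 2:F. ✗
2: successors {3}; q there: 3:F. ✗
3: successors {1, 3}; q there: 1:T, 3:F. ✓
Satisfying worlds: {3}.

1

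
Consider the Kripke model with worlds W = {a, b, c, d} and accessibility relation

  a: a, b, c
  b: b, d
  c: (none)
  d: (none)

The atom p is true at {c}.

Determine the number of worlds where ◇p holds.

1

a: successors {a, b, c}; p there: a:F, b:F, c:T. ✓
b: successors {b, d}; p there: b:F, d:F. ✗
c: no successors, so ◇p fails. ✗
d: no successors, so ◇p fails. ✗
Satisfying worlds: {a}.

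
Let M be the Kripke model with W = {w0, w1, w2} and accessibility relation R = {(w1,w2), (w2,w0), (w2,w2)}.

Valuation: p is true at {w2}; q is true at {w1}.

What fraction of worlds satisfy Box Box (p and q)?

1/3

w0: no successors, so Box Box (p and q) holds vacuously. ✓
w1: successors {w2}; Box (p and q) there: w2:F. ✗
w2: successors {w0, w2}; Box (p and q) there: w0:T, w2:F. ✗
That's 1 of 3 worlds, so 1/3.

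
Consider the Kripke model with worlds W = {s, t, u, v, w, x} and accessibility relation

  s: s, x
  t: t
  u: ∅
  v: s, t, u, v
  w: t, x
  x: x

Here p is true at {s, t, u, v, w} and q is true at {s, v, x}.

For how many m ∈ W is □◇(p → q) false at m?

s: successors {s, x}; ◇(p → q) there: s:T, x:T. ✓
t: successors {t}; ◇(p → q) there: t:F. ✗
u: no successors, so □◇(p → q) holds vacuously. ✓
v: successors {s, t, u, v}; ◇(p → q) there: s:T, t:F, u:F, v:T. ✗
w: successors {t, x}; ◇(p → q) there: t:F, x:T. ✗
x: successors {x}; ◇(p → q) there: x:T. ✓
Satisfying worlds: {s, u, x}.
So □◇(p → q) fails at the other 3 worlds.

3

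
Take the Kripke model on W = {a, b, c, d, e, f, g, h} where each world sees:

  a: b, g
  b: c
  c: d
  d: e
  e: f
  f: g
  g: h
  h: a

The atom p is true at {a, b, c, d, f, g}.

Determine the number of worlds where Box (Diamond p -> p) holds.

6

a: successors {b, g}; Diamond p -> p there: b:T, g:T. ✓
b: successors {c}; Diamond p -> p there: c:T. ✓
c: successors {d}; Diamond p -> p there: d:T. ✓
d: successors {e}; Diamond p -> p there: e:F. ✗
e: successors {f}; Diamond p -> p there: f:T. ✓
f: successors {g}; Diamond p -> p there: g:T. ✓
g: successors {h}; Diamond p -> p there: h:F. ✗
h: successors {a}; Diamond p -> p there: a:T. ✓
Satisfying worlds: {a, b, c, e, f, h}.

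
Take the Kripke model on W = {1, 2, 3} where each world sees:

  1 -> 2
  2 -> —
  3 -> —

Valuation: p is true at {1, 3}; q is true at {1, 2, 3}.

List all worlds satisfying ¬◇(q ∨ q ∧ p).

{2, 3}

1: ◇(q ∨ q ∧ p) is T. ✗
2: ◇(q ∨ q ∧ p) is F. ✓
3: ◇(q ∨ q ∧ p) is F. ✓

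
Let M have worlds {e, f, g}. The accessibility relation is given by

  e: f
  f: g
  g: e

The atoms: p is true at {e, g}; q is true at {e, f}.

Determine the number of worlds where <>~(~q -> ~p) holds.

1

e: successors {f}; ~(~q -> ~p) there: f:F. ✗
f: successors {g}; ~(~q -> ~p) there: g:T. ✓
g: successors {e}; ~(~q -> ~p) there: e:F. ✗
Satisfying worlds: {f}.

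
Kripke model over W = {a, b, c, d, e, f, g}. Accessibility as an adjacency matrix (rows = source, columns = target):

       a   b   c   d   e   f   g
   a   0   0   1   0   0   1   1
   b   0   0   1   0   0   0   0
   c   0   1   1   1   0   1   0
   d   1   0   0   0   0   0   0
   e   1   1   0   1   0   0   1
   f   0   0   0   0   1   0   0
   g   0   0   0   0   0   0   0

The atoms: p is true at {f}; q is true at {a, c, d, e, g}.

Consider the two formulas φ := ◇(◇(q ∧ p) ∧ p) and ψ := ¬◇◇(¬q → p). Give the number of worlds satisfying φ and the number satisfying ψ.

For ◇(◇(q ∧ p) ∧ p):
a: successors {c, f, g}; ◇(q ∧ p) ∧ p there: c:F, f:F, g:F. ✗
b: successors {c}; ◇(q ∧ p) ∧ p there: c:F. ✗
c: successors {b, c, d, f}; ◇(q ∧ p) ∧ p there: b:F, c:F, d:F, f:F. ✗
d: successors {a}; ◇(q ∧ p) ∧ p there: a:F. ✗
e: successors {a, b, d, g}; ◇(q ∧ p) ∧ p there: a:F, b:F, d:F, g:F. ✗
f: successors {e}; ◇(q ∧ p) ∧ p there: e:F. ✗
g: no successors, so ◇(◇(q ∧ p) ∧ p) fails. ✗
— 0 worlds.
For ¬◇◇(¬q → p):
a: ◇◇(¬q → p) is T. ✗
b: ◇◇(¬q → p) is T. ✗
c: ◇◇(¬q → p) is T. ✗
d: ◇◇(¬q → p) is T. ✗
e: ◇◇(¬q → p) is T. ✗
f: ◇◇(¬q → p) is T. ✗
g: ◇◇(¬q → p) is F. ✓
— 1 world.

0 and 1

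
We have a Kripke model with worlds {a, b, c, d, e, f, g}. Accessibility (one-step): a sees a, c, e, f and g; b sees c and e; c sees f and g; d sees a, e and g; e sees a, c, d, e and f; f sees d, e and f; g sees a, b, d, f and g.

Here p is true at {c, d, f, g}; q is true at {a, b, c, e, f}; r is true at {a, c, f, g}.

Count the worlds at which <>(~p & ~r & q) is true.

a: successors {a, c, e, f, g}; ~p & ~r & q there: a:F, c:F, e:T, f:F, g:F. ✓
b: successors {c, e}; ~p & ~r & q there: c:F, e:T. ✓
c: successors {f, g}; ~p & ~r & q there: f:F, g:F. ✗
d: successors {a, e, g}; ~p & ~r & q there: a:F, e:T, g:F. ✓
e: successors {a, c, d, e, f}; ~p & ~r & q there: a:F, c:F, d:F, e:T, f:F. ✓
f: successors {d, e, f}; ~p & ~r & q there: d:F, e:T, f:F. ✓
g: successors {a, b, d, f, g}; ~p & ~r & q there: a:F, b:T, d:F, f:F, g:F. ✓
Satisfying worlds: {a, b, d, e, f, g}.

6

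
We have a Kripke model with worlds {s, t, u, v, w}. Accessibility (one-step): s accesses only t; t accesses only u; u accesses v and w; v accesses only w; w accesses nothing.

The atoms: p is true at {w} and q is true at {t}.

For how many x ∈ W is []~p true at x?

3

s: successors {t}; ~p there: t:T. ✓
t: successors {u}; ~p there: u:T. ✓
u: successors {v, w}; ~p there: v:T, w:F. ✗
v: successors {w}; ~p there: w:F. ✗
w: no successors, so []~p holds vacuously. ✓
Satisfying worlds: {s, t, w}.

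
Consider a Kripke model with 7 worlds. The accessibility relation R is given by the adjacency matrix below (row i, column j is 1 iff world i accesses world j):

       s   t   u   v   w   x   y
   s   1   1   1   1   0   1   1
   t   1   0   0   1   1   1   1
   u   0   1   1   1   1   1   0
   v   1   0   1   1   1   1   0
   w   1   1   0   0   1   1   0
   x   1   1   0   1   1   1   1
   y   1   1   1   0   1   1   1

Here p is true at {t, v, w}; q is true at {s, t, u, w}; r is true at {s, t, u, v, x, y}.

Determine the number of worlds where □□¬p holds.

0

s: successors {s, t, u, v, x, y}; □¬p there: s:F, t:F, u:F, v:F, x:F, y:F. ✗
t: successors {s, v, w, x, y}; □¬p there: s:F, v:F, w:F, x:F, y:F. ✗
u: successors {t, u, v, w, x}; □¬p there: t:F, u:F, v:F, w:F, x:F. ✗
v: successors {s, u, v, w, x}; □¬p there: s:F, u:F, v:F, w:F, x:F. ✗
w: successors {s, t, w, x}; □¬p there: s:F, t:F, w:F, x:F. ✗
x: successors {s, t, v, w, x, y}; □¬p there: s:F, t:F, v:F, w:F, x:F, y:F. ✗
y: successors {s, t, u, w, x, y}; □¬p there: s:F, t:F, u:F, w:F, x:F, y:F. ✗
Satisfying worlds: ∅.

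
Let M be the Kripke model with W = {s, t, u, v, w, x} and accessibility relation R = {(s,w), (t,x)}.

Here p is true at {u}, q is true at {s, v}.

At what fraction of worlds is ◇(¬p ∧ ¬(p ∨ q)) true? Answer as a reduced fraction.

1/3

s: successors {w}; ¬p ∧ ¬(p ∨ q) there: w:T. ✓
t: successors {x}; ¬p ∧ ¬(p ∨ q) there: x:T. ✓
u: no successors, so ◇(¬p ∧ ¬(p ∨ q)) fails. ✗
v: no successors, so ◇(¬p ∧ ¬(p ∨ q)) fails. ✗
w: no successors, so ◇(¬p ∧ ¬(p ∨ q)) fails. ✗
x: no successors, so ◇(¬p ∧ ¬(p ∨ q)) fails. ✗
That's 2 of 6 worlds, so 2/6 = 1/3.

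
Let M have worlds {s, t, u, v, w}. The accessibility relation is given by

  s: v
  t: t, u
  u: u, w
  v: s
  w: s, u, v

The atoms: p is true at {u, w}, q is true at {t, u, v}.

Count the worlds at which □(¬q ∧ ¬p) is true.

1

s: successors {v}; ¬q ∧ ¬p there: v:F. ✗
t: successors {t, u}; ¬q ∧ ¬p there: t:F, u:F. ✗
u: successors {u, w}; ¬q ∧ ¬p there: u:F, w:F. ✗
v: successors {s}; ¬q ∧ ¬p there: s:T. ✓
w: successors {s, u, v}; ¬q ∧ ¬p there: s:T, u:F, v:F. ✗
Satisfying worlds: {v}.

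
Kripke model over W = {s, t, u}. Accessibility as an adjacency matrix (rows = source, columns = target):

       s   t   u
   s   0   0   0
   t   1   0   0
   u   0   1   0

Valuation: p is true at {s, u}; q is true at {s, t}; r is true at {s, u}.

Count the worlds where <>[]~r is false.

2

s: no successors, so <>[]~r fails. ✗
t: successors {s}; []~r there: s:T. ✓
u: successors {t}; []~r there: t:F. ✗
Satisfying worlds: {t}.
So <>[]~r fails at the other 2 worlds.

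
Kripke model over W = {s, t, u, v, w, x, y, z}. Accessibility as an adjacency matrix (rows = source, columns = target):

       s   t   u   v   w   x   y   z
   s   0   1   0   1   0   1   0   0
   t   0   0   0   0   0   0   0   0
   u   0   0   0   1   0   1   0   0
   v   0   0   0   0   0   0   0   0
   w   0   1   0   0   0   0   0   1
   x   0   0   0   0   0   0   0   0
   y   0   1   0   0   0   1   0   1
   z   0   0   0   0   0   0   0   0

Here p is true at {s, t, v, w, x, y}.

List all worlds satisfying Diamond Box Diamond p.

{s, u, w, y}

s: successors {t, v, x}; Box Diamond p there: t:T, v:T, x:T. ✓
t: no successors, so Diamond Box Diamond p fails. ✗
u: successors {v, x}; Box Diamond p there: v:T, x:T. ✓
v: no successors, so Diamond Box Diamond p fails. ✗
w: successors {t, z}; Box Diamond p there: t:T, z:T. ✓
x: no successors, so Diamond Box Diamond p fails. ✗
y: successors {t, x, z}; Box Diamond p there: t:T, x:T, z:T. ✓
z: no successors, so Diamond Box Diamond p fails. ✗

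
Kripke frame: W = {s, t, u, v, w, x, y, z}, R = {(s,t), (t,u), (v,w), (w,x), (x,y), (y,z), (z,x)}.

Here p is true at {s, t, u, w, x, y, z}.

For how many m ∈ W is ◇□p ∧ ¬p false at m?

7

s: ◇□p is T, ¬p is F. ✗
t: ◇□p is T, ¬p is F. ✗
u: ◇□p is F, ¬p is F. ✗
v: ◇□p is T, ¬p is T. ✓
w: ◇□p is T, ¬p is F. ✗
x: ◇□p is T, ¬p is F. ✗
y: ◇□p is T, ¬p is F. ✗
z: ◇□p is T, ¬p is F. ✗
Satisfying worlds: {v}.
So ◇□p ∧ ¬p fails at the other 7 worlds.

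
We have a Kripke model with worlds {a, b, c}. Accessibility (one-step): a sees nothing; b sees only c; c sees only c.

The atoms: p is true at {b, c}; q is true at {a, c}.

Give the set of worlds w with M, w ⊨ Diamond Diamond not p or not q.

a: Diamond Diamond not p is F, not q is F. ✗
b: Diamond Diamond not p is F, not q is T. ✓
c: Diamond Diamond not p is F, not q is F. ✗

{b}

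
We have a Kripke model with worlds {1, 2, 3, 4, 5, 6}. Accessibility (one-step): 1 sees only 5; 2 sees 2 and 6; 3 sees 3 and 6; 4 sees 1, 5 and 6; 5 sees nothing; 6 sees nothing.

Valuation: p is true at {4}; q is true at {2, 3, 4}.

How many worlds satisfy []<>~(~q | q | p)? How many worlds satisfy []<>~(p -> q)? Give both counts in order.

2 and 2

For []<>~(~q | q | p):
1: successors {5}; <>~(~q | q | p) there: 5:F. ✗
2: successors {2, 6}; <>~(~q | q | p) there: 2:F, 6:F. ✗
3: successors {3, 6}; <>~(~q | q | p) there: 3:F, 6:F. ✗
4: successors {1, 5, 6}; <>~(~q | q | p) there: 1:F, 5:F, 6:F. ✗
5: no successors, so []<>~(~q | q | p) holds vacuously. ✓
6: no successors, so []<>~(~q | q | p) holds vacuously. ✓
— 2 worlds.
For []<>~(p -> q):
1: successors {5}; <>~(p -> q) there: 5:F. ✗
2: successors {2, 6}; <>~(p -> q) there: 2:F, 6:F. ✗
3: successors {3, 6}; <>~(p -> q) there: 3:F, 6:F. ✗
4: successors {1, 5, 6}; <>~(p -> q) there: 1:F, 5:F, 6:F. ✗
5: no successors, so []<>~(p -> q) holds vacuously. ✓
6: no successors, so []<>~(p -> q) holds vacuously. ✓
— 2 worlds.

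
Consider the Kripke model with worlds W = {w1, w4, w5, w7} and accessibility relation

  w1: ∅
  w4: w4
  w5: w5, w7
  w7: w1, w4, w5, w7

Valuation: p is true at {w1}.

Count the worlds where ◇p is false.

3

w1: no successors, so ◇p fails. ✗
w4: successors {w4}; p there: w4:F. ✗
w5: successors {w5, w7}; p there: w5:F, w7:F. ✗
w7: successors {w1, w4, w5, w7}; p there: w1:T, w4:F, w5:F, w7:F. ✓
Satisfying worlds: {w7}.
So ◇p fails at the other 3 worlds.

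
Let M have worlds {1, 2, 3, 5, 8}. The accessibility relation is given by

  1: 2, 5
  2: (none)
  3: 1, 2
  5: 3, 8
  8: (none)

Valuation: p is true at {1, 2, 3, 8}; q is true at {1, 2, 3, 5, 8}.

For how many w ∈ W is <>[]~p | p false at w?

0

1: <>[]~p is T, p is T. ✓
2: <>[]~p is F, p is T. ✓
3: <>[]~p is T, p is T. ✓
5: <>[]~p is T, p is F. ✓
8: <>[]~p is F, p is T. ✓
Satisfying worlds: {1, 2, 3, 5, 8}.
So <>[]~p | p fails at the other 0 worlds.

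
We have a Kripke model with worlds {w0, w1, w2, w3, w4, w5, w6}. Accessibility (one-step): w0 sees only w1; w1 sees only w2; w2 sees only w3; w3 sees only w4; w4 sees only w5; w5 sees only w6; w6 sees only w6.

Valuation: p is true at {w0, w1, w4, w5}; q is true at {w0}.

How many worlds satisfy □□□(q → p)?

7

w0: successors {w1}; □□(q → p) there: w1:T. ✓
w1: successors {w2}; □□(q → p) there: w2:T. ✓
w2: successors {w3}; □□(q → p) there: w3:T. ✓
w3: successors {w4}; □□(q → p) there: w4:T. ✓
w4: successors {w5}; □□(q → p) there: w5:T. ✓
w5: successors {w6}; □□(q → p) there: w6:T. ✓
w6: successors {w6}; □□(q → p) there: w6:T. ✓
Satisfying worlds: {w0, w1, w2, w3, w4, w5, w6}.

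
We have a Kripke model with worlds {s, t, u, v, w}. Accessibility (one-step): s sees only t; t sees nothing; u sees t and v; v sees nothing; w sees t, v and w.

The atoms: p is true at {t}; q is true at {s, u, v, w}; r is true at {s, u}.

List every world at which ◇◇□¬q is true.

s: successors {t}; ◇□¬q there: t:F. ✗
t: no successors, so ◇◇□¬q fails. ✗
u: successors {t, v}; ◇□¬q there: t:F, v:F. ✗
v: no successors, so ◇◇□¬q fails. ✗
w: successors {t, v, w}; ◇□¬q there: t:F, v:F, w:T. ✓

{w}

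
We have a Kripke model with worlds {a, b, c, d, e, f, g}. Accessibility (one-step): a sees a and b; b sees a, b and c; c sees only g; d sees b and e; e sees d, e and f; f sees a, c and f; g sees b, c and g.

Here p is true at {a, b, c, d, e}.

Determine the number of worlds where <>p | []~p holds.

7

a: <>p is T, []~p is F. ✓
b: <>p is T, []~p is F. ✓
c: <>p is F, []~p is T. ✓
d: <>p is T, []~p is F. ✓
e: <>p is T, []~p is F. ✓
f: <>p is T, []~p is F. ✓
g: <>p is T, []~p is F. ✓
Satisfying worlds: {a, b, c, d, e, f, g}.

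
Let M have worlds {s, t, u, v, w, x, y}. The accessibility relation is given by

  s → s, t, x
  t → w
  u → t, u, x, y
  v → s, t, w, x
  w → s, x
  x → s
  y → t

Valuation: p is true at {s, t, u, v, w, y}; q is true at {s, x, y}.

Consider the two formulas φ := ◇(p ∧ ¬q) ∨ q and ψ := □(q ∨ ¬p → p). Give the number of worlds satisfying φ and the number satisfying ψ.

For ◇(p ∧ ¬q) ∨ q:
s: ◇(p ∧ ¬q) is T, q is T. ✓
t: ◇(p ∧ ¬q) is T, q is F. ✓
u: ◇(p ∧ ¬q) is T, q is F. ✓
v: ◇(p ∧ ¬q) is T, q is F. ✓
w: ◇(p ∧ ¬q) is F, q is F. ✗
x: ◇(p ∧ ¬q) is F, q is T. ✓
y: ◇(p ∧ ¬q) is T, q is T. ✓
— 6 worlds.
For □(q ∨ ¬p → p):
s: successors {s, t, x}; q ∨ ¬p → p there: s:T, t:T, x:F. ✗
t: successors {w}; q ∨ ¬p → p there: w:T. ✓
u: successors {t, u, x, y}; q ∨ ¬p → p there: t:T, u:T, x:F, y:T. ✗
v: successors {s, t, w, x}; q ∨ ¬p → p there: s:T, t:T, w:T, x:F. ✗
w: successors {s, x}; q ∨ ¬p → p there: s:T, x:F. ✗
x: successors {s}; q ∨ ¬p → p there: s:T. ✓
y: successors {t}; q ∨ ¬p → p there: t:T. ✓
— 3 worlds.

6 and 3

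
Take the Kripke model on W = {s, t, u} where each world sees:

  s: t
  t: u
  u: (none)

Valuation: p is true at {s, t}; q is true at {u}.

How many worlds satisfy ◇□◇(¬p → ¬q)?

s: successors {t}; □◇(¬p → ¬q) there: t:F. ✗
t: successors {u}; □◇(¬p → ¬q) there: u:T. ✓
u: no successors, so ◇□◇(¬p → ¬q) fails. ✗
Satisfying worlds: {t}.

1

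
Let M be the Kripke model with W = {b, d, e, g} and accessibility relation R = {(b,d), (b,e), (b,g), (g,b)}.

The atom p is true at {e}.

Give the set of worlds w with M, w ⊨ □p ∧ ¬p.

b: □p is F, ¬p is T. ✗
d: □p is T, ¬p is T. ✓
e: □p is T, ¬p is F. ✗
g: □p is F, ¬p is T. ✗

{d}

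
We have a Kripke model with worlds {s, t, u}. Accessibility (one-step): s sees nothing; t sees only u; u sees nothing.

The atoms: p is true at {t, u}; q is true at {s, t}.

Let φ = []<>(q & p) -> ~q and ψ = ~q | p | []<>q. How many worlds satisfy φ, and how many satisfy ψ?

2 and 3

For []<>(q & p) -> ~q:
s: []<>(q & p) is T, ~q is F. ✗
t: []<>(q & p) is F, ~q is F. ✓
u: []<>(q & p) is T, ~q is T. ✓
— 2 worlds.
For ~q | p | []<>q:
s: ~q | p is F, []<>q is T. ✓
t: ~q | p is T, []<>q is F. ✓
u: ~q | p is T, []<>q is T. ✓
— 3 worlds.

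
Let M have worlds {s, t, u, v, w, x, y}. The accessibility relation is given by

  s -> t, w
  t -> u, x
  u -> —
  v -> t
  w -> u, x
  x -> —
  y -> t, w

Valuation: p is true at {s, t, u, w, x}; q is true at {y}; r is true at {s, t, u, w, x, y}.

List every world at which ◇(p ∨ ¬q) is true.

s: successors {t, w}; p ∨ ¬q there: t:T, w:T. ✓
t: successors {u, x}; p ∨ ¬q there: u:T, x:T. ✓
u: no successors, so ◇(p ∨ ¬q) fails. ✗
v: successors {t}; p ∨ ¬q there: t:T. ✓
w: successors {u, x}; p ∨ ¬q there: u:T, x:T. ✓
x: no successors, so ◇(p ∨ ¬q) fails. ✗
y: successors {t, w}; p ∨ ¬q there: t:T, w:T. ✓

{s, t, v, w, y}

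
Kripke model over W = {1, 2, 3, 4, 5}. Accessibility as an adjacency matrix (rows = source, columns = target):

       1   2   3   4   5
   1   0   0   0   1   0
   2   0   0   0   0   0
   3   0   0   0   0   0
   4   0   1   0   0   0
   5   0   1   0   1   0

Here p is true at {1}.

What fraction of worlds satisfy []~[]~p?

1: successors {4}; ~[]~p there: 4:F. ✗
2: no successors, so []~[]~p holds vacuously. ✓
3: no successors, so []~[]~p holds vacuously. ✓
4: successors {2}; ~[]~p there: 2:F. ✗
5: successors {2, 4}; ~[]~p there: 2:F, 4:F. ✗
That's 2 of 5 worlds, so 2/5.

2/5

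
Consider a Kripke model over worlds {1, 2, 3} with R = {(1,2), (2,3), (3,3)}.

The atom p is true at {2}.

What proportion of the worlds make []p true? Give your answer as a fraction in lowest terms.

1: successors {2}; p there: 2:T. ✓
2: successors {3}; p there: 3:F. ✗
3: successors {3}; p there: 3:F. ✗
That's 1 of 3 worlds, so 1/3.

1/3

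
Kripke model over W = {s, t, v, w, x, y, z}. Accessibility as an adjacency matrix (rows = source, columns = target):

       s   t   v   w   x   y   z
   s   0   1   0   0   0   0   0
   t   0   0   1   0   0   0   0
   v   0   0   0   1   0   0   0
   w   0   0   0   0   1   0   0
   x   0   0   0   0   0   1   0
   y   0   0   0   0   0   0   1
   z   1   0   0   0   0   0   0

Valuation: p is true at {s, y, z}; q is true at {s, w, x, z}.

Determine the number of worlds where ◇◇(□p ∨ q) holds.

s: successors {t}; ◇(□p ∨ q) there: t:F. ✗
t: successors {v}; ◇(□p ∨ q) there: v:T. ✓
v: successors {w}; ◇(□p ∨ q) there: w:T. ✓
w: successors {x}; ◇(□p ∨ q) there: x:T. ✓
x: successors {y}; ◇(□p ∨ q) there: y:T. ✓
y: successors {z}; ◇(□p ∨ q) there: z:T. ✓
z: successors {s}; ◇(□p ∨ q) there: s:F. ✗
Satisfying worlds: {t, v, w, x, y}.

5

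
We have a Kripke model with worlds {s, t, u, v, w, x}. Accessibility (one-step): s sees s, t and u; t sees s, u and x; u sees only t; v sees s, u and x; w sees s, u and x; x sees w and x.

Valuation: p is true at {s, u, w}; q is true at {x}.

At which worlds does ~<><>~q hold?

s: <><>~q is T. ✗
t: <><>~q is T. ✗
u: <><>~q is T. ✗
v: <><>~q is T. ✗
w: <><>~q is T. ✗
x: <><>~q is T. ✗

∅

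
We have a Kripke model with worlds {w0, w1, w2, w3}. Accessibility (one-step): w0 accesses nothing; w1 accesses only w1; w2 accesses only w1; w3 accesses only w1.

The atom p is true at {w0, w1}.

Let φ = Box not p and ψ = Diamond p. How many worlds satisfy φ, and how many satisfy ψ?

1 and 3

For Box not p:
w0: no successors, so Box not p holds vacuously. ✓
w1: successors {w1}; not p there: w1:F. ✗
w2: successors {w1}; not p there: w1:F. ✗
w3: successors {w1}; not p there: w1:F. ✗
— 1 world.
For Diamond p:
w0: no successors, so Diamond p fails. ✗
w1: successors {w1}; p there: w1:T. ✓
w2: successors {w1}; p there: w1:T. ✓
w3: successors {w1}; p there: w1:T. ✓
— 3 worlds.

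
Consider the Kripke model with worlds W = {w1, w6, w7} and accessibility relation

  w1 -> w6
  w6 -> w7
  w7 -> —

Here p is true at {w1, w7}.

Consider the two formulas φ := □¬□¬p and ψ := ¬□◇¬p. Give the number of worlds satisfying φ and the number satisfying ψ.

2 and 2

For □¬□¬p:
w1: successors {w6}; ¬□¬p there: w6:T. ✓
w6: successors {w7}; ¬□¬p there: w7:F. ✗
w7: no successors, so □¬□¬p holds vacuously. ✓
— 2 worlds.
For ¬□◇¬p:
w1: □◇¬p is F. ✓
w6: □◇¬p is F. ✓
w7: □◇¬p is T. ✗
— 2 worlds.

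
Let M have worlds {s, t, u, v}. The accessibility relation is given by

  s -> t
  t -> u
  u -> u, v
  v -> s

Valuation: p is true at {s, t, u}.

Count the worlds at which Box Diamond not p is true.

s: successors {t}; Diamond not p there: t:F. ✗
t: successors {u}; Diamond not p there: u:T. ✓
u: successors {u, v}; Diamond not p there: u:T, v:F. ✗
v: successors {s}; Diamond not p there: s:F. ✗
Satisfying worlds: {t}.

1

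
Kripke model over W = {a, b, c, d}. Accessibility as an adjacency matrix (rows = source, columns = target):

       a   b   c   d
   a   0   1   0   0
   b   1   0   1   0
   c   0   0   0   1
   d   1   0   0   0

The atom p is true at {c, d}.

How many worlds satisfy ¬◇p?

a: ◇p is F. ✓
b: ◇p is T. ✗
c: ◇p is T. ✗
d: ◇p is F. ✓
Satisfying worlds: {a, d}.

2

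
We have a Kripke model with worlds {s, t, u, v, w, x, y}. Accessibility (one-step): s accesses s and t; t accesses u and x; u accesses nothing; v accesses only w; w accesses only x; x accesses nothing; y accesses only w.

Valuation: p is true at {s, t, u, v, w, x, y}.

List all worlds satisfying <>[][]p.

s: successors {s, t}; [][]p there: s:T, t:T. ✓
t: successors {u, x}; [][]p there: u:T, x:T. ✓
u: no successors, so <>[][]p fails. ✗
v: successors {w}; [][]p there: w:T. ✓
w: successors {x}; [][]p there: x:T. ✓
x: no successors, so <>[][]p fails. ✗
y: successors {w}; [][]p there: w:T. ✓

{s, t, v, w, y}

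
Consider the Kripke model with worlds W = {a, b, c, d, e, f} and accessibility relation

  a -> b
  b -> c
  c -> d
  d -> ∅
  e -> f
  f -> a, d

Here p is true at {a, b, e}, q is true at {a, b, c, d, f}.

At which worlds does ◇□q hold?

{a, b, c, e, f}

a: successors {b}; □q there: b:T. ✓
b: successors {c}; □q there: c:T. ✓
c: successors {d}; □q there: d:T. ✓
d: no successors, so ◇□q fails. ✗
e: successors {f}; □q there: f:T. ✓
f: successors {a, d}; □q there: a:T, d:T. ✓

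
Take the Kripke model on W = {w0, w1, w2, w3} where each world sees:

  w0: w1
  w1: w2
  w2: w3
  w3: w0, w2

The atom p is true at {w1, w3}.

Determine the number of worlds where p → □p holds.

w0: p is F, □p is T. ✓
w1: p is T, □p is F. ✗
w2: p is F, □p is T. ✓
w3: p is T, □p is F. ✗
Satisfying worlds: {w0, w2}.

2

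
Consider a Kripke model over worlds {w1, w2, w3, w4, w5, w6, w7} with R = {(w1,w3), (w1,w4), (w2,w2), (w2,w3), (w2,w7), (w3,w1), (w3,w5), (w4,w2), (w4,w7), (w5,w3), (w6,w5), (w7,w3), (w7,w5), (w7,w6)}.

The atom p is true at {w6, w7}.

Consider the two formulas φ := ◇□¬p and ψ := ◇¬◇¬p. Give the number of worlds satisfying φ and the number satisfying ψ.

For ◇□¬p:
w1: successors {w3, w4}; □¬p there: w3:T, w4:F. ✓
w2: successors {w2, w3, w7}; □¬p there: w2:F, w3:T, w7:F. ✓
w3: successors {w1, w5}; □¬p there: w1:T, w5:T. ✓
w4: successors {w2, w7}; □¬p there: w2:F, w7:F. ✗
w5: successors {w3}; □¬p there: w3:T. ✓
w6: successors {w5}; □¬p there: w5:T. ✓
w7: successors {w3, w5, w6}; □¬p there: w3:T, w5:T, w6:T. ✓
— 6 worlds.
For ◇¬◇¬p:
w1: successors {w3, w4}; ¬◇¬p there: w3:F, w4:F. ✗
w2: successors {w2, w3, w7}; ¬◇¬p there: w2:F, w3:F, w7:F. ✗
w3: successors {w1, w5}; ¬◇¬p there: w1:F, w5:F. ✗
w4: successors {w2, w7}; ¬◇¬p there: w2:F, w7:F. ✗
w5: successors {w3}; ¬◇¬p there: w3:F. ✗
w6: successors {w5}; ¬◇¬p there: w5:F. ✗
w7: successors {w3, w5, w6}; ¬◇¬p there: w3:F, w5:F, w6:F. ✗
— 0 worlds.

6 and 0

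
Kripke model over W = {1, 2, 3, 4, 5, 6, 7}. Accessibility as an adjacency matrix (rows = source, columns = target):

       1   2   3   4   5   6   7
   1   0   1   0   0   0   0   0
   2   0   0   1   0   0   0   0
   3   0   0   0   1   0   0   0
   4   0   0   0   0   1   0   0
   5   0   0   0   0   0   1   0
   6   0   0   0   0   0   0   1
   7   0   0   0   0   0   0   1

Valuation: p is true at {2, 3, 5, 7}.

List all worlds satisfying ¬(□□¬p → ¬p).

1: □□¬p → ¬p is T. ✗
2: □□¬p → ¬p is F. ✓
3: □□¬p → ¬p is T. ✗
4: □□¬p → ¬p is T. ✗
5: □□¬p → ¬p is T. ✗
6: □□¬p → ¬p is T. ✗
7: □□¬p → ¬p is T. ✗

{2}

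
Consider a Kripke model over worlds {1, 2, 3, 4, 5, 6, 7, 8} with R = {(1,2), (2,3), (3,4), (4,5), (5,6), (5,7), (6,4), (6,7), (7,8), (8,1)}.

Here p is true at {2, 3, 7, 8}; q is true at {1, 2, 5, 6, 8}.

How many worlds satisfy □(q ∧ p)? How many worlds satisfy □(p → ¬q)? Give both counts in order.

2 and 6

For □(q ∧ p):
1: successors {2}; q ∧ p there: 2:T. ✓
2: successors {3}; q ∧ p there: 3:F. ✗
3: successors {4}; q ∧ p there: 4:F. ✗
4: successors {5}; q ∧ p there: 5:F. ✗
5: successors {6, 7}; q ∧ p there: 6:F, 7:F. ✗
6: successors {4, 7}; q ∧ p there: 4:F, 7:F. ✗
7: successors {8}; q ∧ p there: 8:T. ✓
8: successors {1}; q ∧ p there: 1:F. ✗
— 2 worlds.
For □(p → ¬q):
1: successors {2}; p → ¬q there: 2:F. ✗
2: successors {3}; p → ¬q there: 3:T. ✓
3: successors {4}; p → ¬q there: 4:T. ✓
4: successors {5}; p → ¬q there: 5:T. ✓
5: successors {6, 7}; p → ¬q there: 6:T, 7:T. ✓
6: successors {4, 7}; p → ¬q there: 4:T, 7:T. ✓
7: successors {8}; p → ¬q there: 8:F. ✗
8: successors {1}; p → ¬q there: 1:T. ✓
— 6 worlds.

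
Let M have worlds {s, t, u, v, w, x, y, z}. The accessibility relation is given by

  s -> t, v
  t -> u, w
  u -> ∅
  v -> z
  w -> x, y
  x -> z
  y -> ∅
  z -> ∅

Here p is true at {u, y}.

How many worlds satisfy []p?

3

s: successors {t, v}; p there: t:F, v:F. ✗
t: successors {u, w}; p there: u:T, w:F. ✗
u: no successors, so []p holds vacuously. ✓
v: successors {z}; p there: z:F. ✗
w: successors {x, y}; p there: x:F, y:T. ✗
x: successors {z}; p there: z:F. ✗
y: no successors, so []p holds vacuously. ✓
z: no successors, so []p holds vacuously. ✓
Satisfying worlds: {u, y, z}.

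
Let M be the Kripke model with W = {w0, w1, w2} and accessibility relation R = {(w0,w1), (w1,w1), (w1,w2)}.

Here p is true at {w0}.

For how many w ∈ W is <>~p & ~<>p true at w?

w0: <>~p is T, ~<>p is T. ✓
w1: <>~p is T, ~<>p is T. ✓
w2: <>~p is F, ~<>p is T. ✗
Satisfying worlds: {w0, w1}.

2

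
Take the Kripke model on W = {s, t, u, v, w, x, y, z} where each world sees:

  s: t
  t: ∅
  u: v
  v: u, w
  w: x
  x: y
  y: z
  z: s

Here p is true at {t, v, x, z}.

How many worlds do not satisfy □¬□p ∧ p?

7

s: □¬□p is F, p is F. ✗
t: □¬□p is T, p is T. ✓
u: □¬□p is T, p is F. ✗
v: □¬□p is F, p is T. ✗
w: □¬□p is T, p is F. ✗
x: □¬□p is F, p is T. ✗
y: □¬□p is T, p is F. ✗
z: □¬□p is F, p is T. ✗
Satisfying worlds: {t}.
So □¬□p ∧ p fails at the other 7 worlds.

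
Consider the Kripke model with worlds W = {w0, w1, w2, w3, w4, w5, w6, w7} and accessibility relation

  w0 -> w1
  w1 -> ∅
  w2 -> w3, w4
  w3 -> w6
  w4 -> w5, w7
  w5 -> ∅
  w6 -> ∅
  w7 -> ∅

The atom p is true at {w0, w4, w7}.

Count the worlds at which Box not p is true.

6

w0: successors {w1}; not p there: w1:T. ✓
w1: no successors, so Box not p holds vacuously. ✓
w2: successors {w3, w4}; not p there: w3:T, w4:F. ✗
w3: successors {w6}; not p there: w6:T. ✓
w4: successors {w5, w7}; not p there: w5:T, w7:F. ✗
w5: no successors, so Box not p holds vacuously. ✓
w6: no successors, so Box not p holds vacuously. ✓
w7: no successors, so Box not p holds vacuously. ✓
Satisfying worlds: {w0, w1, w3, w5, w6, w7}.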